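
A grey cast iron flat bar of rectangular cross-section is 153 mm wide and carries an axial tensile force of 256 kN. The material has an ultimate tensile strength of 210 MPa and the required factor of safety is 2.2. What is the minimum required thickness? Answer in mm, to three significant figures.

σ_allow = 210/2.2 = 95.45 MPa.
Required area A = F/σ_allow = 256000/95.45 = 2682 mm².
t = A/w = 2682/153 = 17.53 mm.

t = 17.5 mm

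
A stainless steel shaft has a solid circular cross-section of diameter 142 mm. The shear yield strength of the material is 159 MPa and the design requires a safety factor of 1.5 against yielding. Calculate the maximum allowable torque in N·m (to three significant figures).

τ_allow = 159/1.5 = 106.0 MPa.
For a solid shaft T_allow = τ_allow·πd³/16; πd³/16 = π×142³/16 = 562200 mm³.
T_allow = 106.0×562200 = 5.959×10^7 N·mm = 59590 N·m.

T_allow = 59600 N·m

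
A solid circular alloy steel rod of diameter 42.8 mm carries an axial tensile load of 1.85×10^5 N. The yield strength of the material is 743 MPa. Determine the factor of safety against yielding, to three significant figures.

A = πd²/4 = 1439 mm².
σ = F/A = 185000/1439 = 128.6 MPa.
n = 743/128.6 = 5.778.

n = 5.78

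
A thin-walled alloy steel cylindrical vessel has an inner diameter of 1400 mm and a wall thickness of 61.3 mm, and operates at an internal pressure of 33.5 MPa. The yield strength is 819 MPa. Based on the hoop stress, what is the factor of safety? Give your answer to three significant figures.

n = 2.14

σ_h = pD/(2t) = 33.5×1400/(2×61.3) = 382.5 MPa.
n = 819/382.5 = 2.141.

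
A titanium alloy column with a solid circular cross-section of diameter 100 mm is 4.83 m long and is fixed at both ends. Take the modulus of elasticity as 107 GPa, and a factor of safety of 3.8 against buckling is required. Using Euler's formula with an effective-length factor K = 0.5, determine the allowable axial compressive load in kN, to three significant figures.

P_allow = 234 kN

I = πd⁴/64 = π×100⁴/64 = 4.909×10^6 mm⁴.
Effective length L_e = KL = 0.5×4.83 m = 2415 mm.
Euler critical load P_cr = π²EI/L_e² = π²×107000×4.909×10^6/2415² = 888800 N.
P_allow = P_cr/n = 888800/3.8 = 233900 N.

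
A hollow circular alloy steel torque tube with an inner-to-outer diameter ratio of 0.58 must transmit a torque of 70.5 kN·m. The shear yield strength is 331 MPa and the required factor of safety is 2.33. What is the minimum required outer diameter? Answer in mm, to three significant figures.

τ_allow = 331/2.33 = 142.1 MPa.
For a hollow shaft τ = 16T/[πd_o³(1−k⁴)] with k = 0.58, so 1−k⁴ = 0.8868.
d_o³ = 16T/[π τ_allow (1−k⁴)] = 16×7.0500×10^7/(π×142.1×0.8868) = 2.850×10^6 mm³.
d_o = 141.8 mm.

d_o = 142 mm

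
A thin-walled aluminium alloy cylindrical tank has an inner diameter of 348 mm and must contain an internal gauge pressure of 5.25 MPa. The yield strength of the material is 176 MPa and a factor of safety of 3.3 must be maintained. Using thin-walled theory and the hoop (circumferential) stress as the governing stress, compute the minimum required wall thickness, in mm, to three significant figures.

t = 17.1 mm

σ_allow = 176/3.3 = 53.33 MPa.
Hoop stress σ_h = pD/(2t), so t = pD/(2σ_allow) = 5.25×348/(2×53.33) = 17.13 mm.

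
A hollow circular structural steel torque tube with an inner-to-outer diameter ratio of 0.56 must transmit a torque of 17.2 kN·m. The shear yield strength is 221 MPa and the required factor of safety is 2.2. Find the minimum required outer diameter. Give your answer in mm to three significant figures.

d_o = 98.9 mm

τ_allow = 221/2.2 = 100.5 MPa.
For a hollow shaft τ = 16T/[πd_o³(1−k⁴)] with k = 0.56, so 1−k⁴ = 0.9017.
d_o³ = 16T/[π τ_allow (1−k⁴)] = 16×1.7200×10^7/(π×100.5×0.9017) = 967100 mm³.
d_o = 98.89 mm.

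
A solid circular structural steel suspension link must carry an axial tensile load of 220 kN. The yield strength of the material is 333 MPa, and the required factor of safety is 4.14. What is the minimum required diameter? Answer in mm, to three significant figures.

Allowable stress σ_allow = 333/4.14 = 80.43 MPa.
Required area A = F/σ_allow = 220000/80.43 = 2735 mm².
A = πd²/4 → d = √(4A/π) = 59.01 mm.

d = 59.0 mm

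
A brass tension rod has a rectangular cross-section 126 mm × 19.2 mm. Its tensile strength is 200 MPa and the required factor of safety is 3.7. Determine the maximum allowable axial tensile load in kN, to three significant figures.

σ_allow = 200/3.7 = 54.05 MPa.
A = 126×19.2 = 2419 mm².
F_allow = σ_allow × A = 54.05×2419 = 130800 N.

F_allow = 131 kN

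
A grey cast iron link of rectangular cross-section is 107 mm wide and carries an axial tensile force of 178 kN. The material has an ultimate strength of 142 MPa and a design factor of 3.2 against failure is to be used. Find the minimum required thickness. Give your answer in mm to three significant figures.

t = 37.5 mm

σ_allow = 142/3.2 = 44.38 MPa.
Required area A = F/σ_allow = 178000/44.38 = 4011 mm².
t = A/w = 4011/107 = 37.49 mm.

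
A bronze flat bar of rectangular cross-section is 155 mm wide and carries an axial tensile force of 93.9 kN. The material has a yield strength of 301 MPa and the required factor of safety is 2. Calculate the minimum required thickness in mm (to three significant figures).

σ_allow = 301/2 = 150.5 MPa.
Required area A = F/σ_allow = 93900/150.5 = 623.9 mm².
t = A/w = 623.9/155 = 4.025 mm.

t = 4.03 mm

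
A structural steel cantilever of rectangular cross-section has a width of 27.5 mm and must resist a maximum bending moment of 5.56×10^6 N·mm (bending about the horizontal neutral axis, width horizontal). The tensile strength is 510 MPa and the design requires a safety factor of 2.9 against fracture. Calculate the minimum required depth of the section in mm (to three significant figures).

h = 83.1 mm

σ_allow = 510/2.9 = 175.9 MPa.
For a rectangular section σ = 6M/(bh²), so h² = 6M/(b σ_allow) = 6×5560000/(27.5×175.9) = 6898 mm².
h = 83.05 mm.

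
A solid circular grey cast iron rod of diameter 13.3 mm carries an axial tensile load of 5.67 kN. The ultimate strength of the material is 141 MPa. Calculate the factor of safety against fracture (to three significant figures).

n = 3.45

A = πd²/4 = 138.9 mm².
σ = F/A = 5670.0/138.9 = 40.81 MPa.
n = 141/40.81 = 3.455.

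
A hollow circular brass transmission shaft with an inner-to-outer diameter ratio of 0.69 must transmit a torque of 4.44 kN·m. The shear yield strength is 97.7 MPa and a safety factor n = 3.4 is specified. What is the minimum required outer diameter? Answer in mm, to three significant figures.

τ_allow = 97.7/3.4 = 28.74 MPa.
For a hollow shaft τ = 16T/[πd_o³(1−k⁴)] with k = 0.69, so 1−k⁴ = 0.7733.
d_o³ = 16T/[π τ_allow (1−k⁴)] = 16×4440000/(π×28.74×0.7733) = 1.018×10^6 mm³.
d_o = 100.6 mm.

d_o = 101 mm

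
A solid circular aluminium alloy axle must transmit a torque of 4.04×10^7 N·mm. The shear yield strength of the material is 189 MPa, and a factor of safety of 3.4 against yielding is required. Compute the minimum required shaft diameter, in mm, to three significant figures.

Allowable shear stress τ_allow = 189/3.4 = 55.59 MPa.
For a solid shaft τ = 16T/(πd³), so d³ = 16T/(π τ_allow) = 16×4.0400×10^7/(π×55.59) = 3.701×10^6 mm³.
d = (3.701×10^6)^(1/3) = 154.7 mm.

d = 155 mm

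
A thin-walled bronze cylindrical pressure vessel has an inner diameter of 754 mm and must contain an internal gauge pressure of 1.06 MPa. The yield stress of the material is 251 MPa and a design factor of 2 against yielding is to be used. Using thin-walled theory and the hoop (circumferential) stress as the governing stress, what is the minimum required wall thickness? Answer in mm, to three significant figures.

σ_allow = 251/2 = 125.5 MPa.
Hoop stress σ_h = pD/(2t), so t = pD/(2σ_allow) = 1.06×754/(2×125.5) = 3.184 mm.

t = 3.18 mm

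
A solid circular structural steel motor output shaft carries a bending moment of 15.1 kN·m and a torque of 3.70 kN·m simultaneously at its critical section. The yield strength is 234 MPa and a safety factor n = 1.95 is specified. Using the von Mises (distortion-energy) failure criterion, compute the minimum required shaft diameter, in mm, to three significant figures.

σ_allow = σ_y/n = 234/1.95 = 120.0 MPa.
For a solid shaft σ_b = 32M/(πd³) and τ = 16T/(πd³), so the von Mises stress is σ' = (16/πd³)·√(4M²+3T²).
√(4M²+3T²) = √(4×(1.510×10^7)² + 3×(3.700×10^6)²) = 3.087×10^7 N·mm.
d³ = 16×3.087×10^7/(π×120.0) = 1.310×10^6 mm³.
d = 109.4 mm.

d = 109 mm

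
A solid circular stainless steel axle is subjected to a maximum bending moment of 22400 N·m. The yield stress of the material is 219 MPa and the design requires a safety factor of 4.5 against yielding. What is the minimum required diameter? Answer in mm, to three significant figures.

σ_allow = 219/4.5 = 48.67 MPa.
For a solid circular section σ = 32M/(πd³), so d³ = 32M/(π σ_allow) = 32×2.2400×10^7/(π×48.67) = 4.688×10^6 mm³.
d = 167.4 mm.

d = 167 mm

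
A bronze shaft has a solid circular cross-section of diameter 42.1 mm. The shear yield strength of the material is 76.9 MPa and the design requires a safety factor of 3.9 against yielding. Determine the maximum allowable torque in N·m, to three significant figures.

τ_allow = 76.9/3.9 = 19.72 MPa.
For a solid shaft T_allow = τ_allow·πd³/16; πd³/16 = π×42.1³/16 = 14650 mm³.
T_allow = 19.72×14650 = 288900 N·mm = 288.9 N·m.

T_allow = 289 N·m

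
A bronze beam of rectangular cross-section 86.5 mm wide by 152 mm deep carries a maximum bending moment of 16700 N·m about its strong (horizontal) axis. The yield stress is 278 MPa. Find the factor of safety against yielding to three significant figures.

n = 5.54

Section modulus S = bh²/6 = 86.5×152²/6 = 333100 mm³.
σ = M/S = 1.6700×10^7/333100 = 50.14 MPa.
n = 278/50.14 = 5.545.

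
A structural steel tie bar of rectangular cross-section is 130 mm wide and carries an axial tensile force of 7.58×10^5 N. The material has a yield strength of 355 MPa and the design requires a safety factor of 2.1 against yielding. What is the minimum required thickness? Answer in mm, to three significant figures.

t = 34.5 mm

σ_allow = 355/2.1 = 169.0 MPa.
Required area A = F/σ_allow = 758000/169.0 = 4484 mm².
t = A/w = 4484/130 = 34.49 mm.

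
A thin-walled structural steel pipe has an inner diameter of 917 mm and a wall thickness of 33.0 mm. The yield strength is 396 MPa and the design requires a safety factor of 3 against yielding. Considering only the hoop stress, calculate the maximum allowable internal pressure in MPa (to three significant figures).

σ_allow = 396/3 = 132.0 MPa.
σ_h = pD/(2t) → p_allow = 2σ_allow t/D = 2×132.0×33.0/917 = 9.501 MPa.

p_allow = 9.50 MPa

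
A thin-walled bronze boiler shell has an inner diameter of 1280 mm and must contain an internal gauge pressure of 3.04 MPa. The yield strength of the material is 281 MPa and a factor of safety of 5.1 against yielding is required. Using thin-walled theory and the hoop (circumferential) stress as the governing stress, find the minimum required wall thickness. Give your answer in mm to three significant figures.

σ_allow = 281/5.1 = 55.10 MPa.
Hoop stress σ_h = pD/(2t), so t = pD/(2σ_allow) = 3.04×1280/(2×55.10) = 35.31 mm.

t = 35.3 mm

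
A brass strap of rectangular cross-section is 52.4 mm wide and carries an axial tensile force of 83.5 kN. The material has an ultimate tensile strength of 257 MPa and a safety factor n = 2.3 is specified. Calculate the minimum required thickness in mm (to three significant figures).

σ_allow = 257/2.3 = 111.7 MPa.
Required area A = F/σ_allow = 83500/111.7 = 747.3 mm².
t = A/w = 747.3/52.4 = 14.26 mm.

t = 14.3 mm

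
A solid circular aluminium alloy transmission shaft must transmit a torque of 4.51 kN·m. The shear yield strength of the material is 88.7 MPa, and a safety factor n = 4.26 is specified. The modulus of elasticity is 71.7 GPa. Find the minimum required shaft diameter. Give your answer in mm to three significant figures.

Allowable shear stress τ_allow = 88.7/4.26 = 20.82 MPa.
For a solid shaft τ = 16T/(πd³), so d³ = 16T/(π τ_allow) = 16×4510000/(π×20.82) = 1.103×10^6 mm³.
d = (1.103×10^6)^(1/3) = 103.3 mm.

d = 103 mm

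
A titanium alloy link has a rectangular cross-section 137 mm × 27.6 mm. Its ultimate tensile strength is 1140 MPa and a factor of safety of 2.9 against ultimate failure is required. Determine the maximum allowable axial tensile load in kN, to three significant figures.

σ_allow = 1140/2.9 = 393.1 MPa.
A = 137×27.6 = 3781 mm².
F_allow = σ_allow × A = 393.1×3781 = 1.486×10^6 N.

F_allow = 1490 kN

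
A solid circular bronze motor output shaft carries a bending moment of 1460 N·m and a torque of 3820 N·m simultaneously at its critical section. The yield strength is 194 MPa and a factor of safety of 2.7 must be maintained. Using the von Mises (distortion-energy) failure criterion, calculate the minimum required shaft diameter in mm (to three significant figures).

d = 80.0 mm

σ_allow = σ_y/n = 194/2.7 = 71.85 MPa.
For a solid shaft σ_b = 32M/(πd³) and τ = 16T/(πd³), so the von Mises stress is σ' = (16/πd³)·√(4M²+3T²).
√(4M²+3T²) = √(4×(1.460×10^6)² + 3×(3.820×10^6)²) = 7.232×10^6 N·mm.
d³ = 16×7.232×10^6/(π×71.85) = 512600 mm³.
d = 80.03 mm.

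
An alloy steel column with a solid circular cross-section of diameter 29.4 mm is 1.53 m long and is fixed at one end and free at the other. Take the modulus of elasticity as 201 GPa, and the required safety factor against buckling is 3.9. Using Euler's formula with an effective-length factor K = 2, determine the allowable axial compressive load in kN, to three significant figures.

I = πd⁴/64 = π×29.4⁴/64 = 36670 mm⁴.
Effective length L_e = KL = 2×1.53 m = 3060 mm.
Euler critical load P_cr = π²EI/L_e² = π²×201000×36670/3060² = 7770 N.
P_allow = P_cr/n = 7770/3.9 = 1992 N.

P_allow = 1.99 kN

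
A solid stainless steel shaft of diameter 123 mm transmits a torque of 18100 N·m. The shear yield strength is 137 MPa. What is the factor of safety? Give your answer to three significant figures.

τ = 16T/(πd³) = 16×1.8100×10^7/(π×123³) = 49.54 MPa.
n = τ_limit/τ = 137/49.54 = 2.766.

n = 2.77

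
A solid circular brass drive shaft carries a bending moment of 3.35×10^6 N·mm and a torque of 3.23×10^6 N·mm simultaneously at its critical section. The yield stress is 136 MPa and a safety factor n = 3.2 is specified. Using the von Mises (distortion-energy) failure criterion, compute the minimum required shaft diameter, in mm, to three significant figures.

σ_allow = σ_y/n = 136/3.2 = 42.50 MPa.
For a solid shaft σ_b = 32M/(πd³) and τ = 16T/(πd³), so the von Mises stress is σ' = (16/πd³)·√(4M²+3T²).
√(4M²+3T²) = √(4×(3.350×10^6)² + 3×(3.230×10^6)²) = 8.729×10^6 N·mm.
d³ = 16×8.729×10^6/(π×42.50) = 1.046×10^6 mm³.
d = 101.5 mm.

d = 102 mm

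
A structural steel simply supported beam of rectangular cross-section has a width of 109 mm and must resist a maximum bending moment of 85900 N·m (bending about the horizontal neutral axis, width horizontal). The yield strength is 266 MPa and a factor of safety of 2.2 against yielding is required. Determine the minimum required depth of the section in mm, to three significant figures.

h = 198 mm

σ_allow = 266/2.2 = 120.9 MPa.
For a rectangular section σ = 6M/(bh²), so h² = 6M/(b σ_allow) = 6×8.5900×10^7/(109×120.9) = 39110 mm².
h = 197.8 mm.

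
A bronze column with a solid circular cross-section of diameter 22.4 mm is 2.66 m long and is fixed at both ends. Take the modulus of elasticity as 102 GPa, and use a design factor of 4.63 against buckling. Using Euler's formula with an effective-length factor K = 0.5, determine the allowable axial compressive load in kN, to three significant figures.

P_allow = 1.52 kN

I = πd⁴/64 = π×22.4⁴/64 = 12360 mm⁴.
Effective length L_e = KL = 0.5×2.66 m = 1330 mm.
Euler critical load P_cr = π²EI/L_e² = π²×102000×12360/1330² = 7033 N.
P_allow = P_cr/n = 7033/4.63 = 1519 N.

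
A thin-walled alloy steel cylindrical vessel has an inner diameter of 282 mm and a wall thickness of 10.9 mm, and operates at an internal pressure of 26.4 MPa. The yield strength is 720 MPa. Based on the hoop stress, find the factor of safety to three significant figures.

n = 2.11

σ_h = pD/(2t) = 26.4×282/(2×10.9) = 341.5 MPa.
n = 720/341.5 = 2.108.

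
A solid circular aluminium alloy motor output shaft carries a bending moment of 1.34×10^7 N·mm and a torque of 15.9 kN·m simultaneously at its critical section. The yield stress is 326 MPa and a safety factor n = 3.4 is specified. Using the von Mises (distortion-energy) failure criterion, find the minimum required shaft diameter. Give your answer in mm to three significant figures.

d = 127 mm

σ_allow = σ_y/n = 326/3.4 = 95.88 MPa.
For a solid shaft σ_b = 32M/(πd³) and τ = 16T/(πd³), so the von Mises stress is σ' = (16/πd³)·√(4M²+3T²).
√(4M²+3T²) = √(4×(1.340×10^7)² + 3×(1.590×10^7)²) = 3.843×10^7 N·mm.
d³ = 16×3.843×10^7/(π×95.88) = 2.041×10^6 mm³.
d = 126.9 mm.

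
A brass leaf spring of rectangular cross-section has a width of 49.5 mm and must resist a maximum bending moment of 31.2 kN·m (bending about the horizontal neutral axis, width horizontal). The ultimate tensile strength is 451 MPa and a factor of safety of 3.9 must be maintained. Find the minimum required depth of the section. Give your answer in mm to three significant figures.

σ_allow = 451/3.9 = 115.6 MPa.
For a rectangular section σ = 6M/(bh²), so h² = 6M/(b σ_allow) = 6×3.1200×10^7/(49.5×115.6) = 32700 mm².
h = 180.8 mm.

h = 181 mm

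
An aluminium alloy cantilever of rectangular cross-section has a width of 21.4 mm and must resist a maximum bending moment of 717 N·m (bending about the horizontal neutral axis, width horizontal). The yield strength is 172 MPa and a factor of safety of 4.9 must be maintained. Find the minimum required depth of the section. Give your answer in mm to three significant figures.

σ_allow = 172/4.9 = 35.10 MPa.
For a rectangular section σ = 6M/(bh²), so h² = 6M/(b σ_allow) = 6×717000/(21.4×35.10) = 5727 mm².
h = 75.68 mm.

h = 75.7 mm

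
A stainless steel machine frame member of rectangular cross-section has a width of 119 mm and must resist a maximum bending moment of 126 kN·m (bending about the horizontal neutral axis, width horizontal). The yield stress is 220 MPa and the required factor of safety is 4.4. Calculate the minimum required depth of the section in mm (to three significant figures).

σ_allow = 220/4.4 = 50.00 MPa.
For a rectangular section σ = 6M/(bh²), so h² = 6M/(b σ_allow) = 6×1.2600×10^8/(119×50.00) = 127100 mm².
h = 356.5 mm.

h = 356 mm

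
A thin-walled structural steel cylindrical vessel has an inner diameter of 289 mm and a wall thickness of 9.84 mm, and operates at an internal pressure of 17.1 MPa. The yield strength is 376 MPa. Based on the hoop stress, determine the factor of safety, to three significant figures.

n = 1.50

σ_h = pD/(2t) = 17.1×289/(2×9.84) = 251.1 MPa.
n = 376/251.1 = 1.497.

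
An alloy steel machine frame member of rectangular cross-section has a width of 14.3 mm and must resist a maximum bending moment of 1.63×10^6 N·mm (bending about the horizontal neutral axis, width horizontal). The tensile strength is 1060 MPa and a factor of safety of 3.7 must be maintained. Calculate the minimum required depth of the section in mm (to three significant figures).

σ_allow = 1060/3.7 = 286.5 MPa.
For a rectangular section σ = 6M/(bh²), so h² = 6M/(b σ_allow) = 6×1630000/(14.3×286.5) = 2387 mm².
h = 48.86 mm.

h = 48.9 mm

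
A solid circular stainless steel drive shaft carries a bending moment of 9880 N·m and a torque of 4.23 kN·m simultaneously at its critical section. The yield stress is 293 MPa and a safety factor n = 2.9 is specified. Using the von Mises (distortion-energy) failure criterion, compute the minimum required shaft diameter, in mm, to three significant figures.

d = 102 mm

σ_allow = σ_y/n = 293/2.9 = 101.0 MPa.
For a solid shaft σ_b = 32M/(πd³) and τ = 16T/(πd³), so the von Mises stress is σ' = (16/πd³)·√(4M²+3T²).
√(4M²+3T²) = √(4×(9.880×10^6)² + 3×(4.230×10^6)²) = 2.107×10^7 N·mm.
d³ = 16×2.107×10^7/(π×101.0) = 1.062×10^6 mm³.
d = 102.0 mm.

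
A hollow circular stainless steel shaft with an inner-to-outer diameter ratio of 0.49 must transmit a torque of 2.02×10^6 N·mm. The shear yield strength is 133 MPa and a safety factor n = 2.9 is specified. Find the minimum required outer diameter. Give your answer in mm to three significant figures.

d_o = 62.0 mm

τ_allow = 133/2.9 = 45.86 MPa.
For a hollow shaft τ = 16T/[πd_o³(1−k⁴)] with k = 0.49, so 1−k⁴ = 0.9424.
d_o³ = 16T/[π τ_allow (1−k⁴)] = 16×2020000/(π×45.86×0.9424) = 238000 mm³.
d_o = 61.98 mm.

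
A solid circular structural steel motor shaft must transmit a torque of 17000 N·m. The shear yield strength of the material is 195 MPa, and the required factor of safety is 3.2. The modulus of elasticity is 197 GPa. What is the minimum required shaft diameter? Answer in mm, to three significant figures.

Allowable shear stress τ_allow = 195/3.2 = 60.94 MPa.
For a solid shaft τ = 16T/(πd³), so d³ = 16T/(π τ_allow) = 16×1.7000×10^7/(π×60.94) = 1.421×10^6 mm³.
d = (1.421×10^6)^(1/3) = 112.4 mm.

d = 112 mm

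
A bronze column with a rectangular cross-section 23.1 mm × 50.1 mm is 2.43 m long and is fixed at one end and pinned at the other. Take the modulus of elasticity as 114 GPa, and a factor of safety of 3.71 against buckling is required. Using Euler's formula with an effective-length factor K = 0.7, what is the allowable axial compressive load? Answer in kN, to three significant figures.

Buckling occurs about the weak axis: I_min = h·b³/12 = 50.1×23.1³/12 = 51460 mm⁴ (b = 23.1 mm is the smaller dimension).
Effective length L_e = KL = 0.7×2.43 m = 1701 mm.
Euler critical load P_cr = π²EI/L_e² = π²×114000×51460/1701² = 20010 N.
P_allow = P_cr/n = 20010/3.71 = 5394 N.

P_allow = 5.39 kN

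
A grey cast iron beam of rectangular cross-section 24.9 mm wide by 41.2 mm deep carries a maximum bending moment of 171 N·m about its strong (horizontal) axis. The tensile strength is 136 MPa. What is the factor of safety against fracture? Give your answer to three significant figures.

n = 5.60

Section modulus S = bh²/6 = 24.9×41.2²/6 = 7044 mm³.
σ = M/S = 171000/7044 = 24.27 MPa.
n = 136/24.27 = 5.603.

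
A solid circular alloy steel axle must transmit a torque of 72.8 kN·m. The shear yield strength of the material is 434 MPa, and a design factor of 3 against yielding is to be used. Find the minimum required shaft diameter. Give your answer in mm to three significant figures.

Allowable shear stress τ_allow = 434/3 = 144.7 MPa.
For a solid shaft τ = 16T/(πd³), so d³ = 16T/(π τ_allow) = 16×7.2800×10^7/(π×144.7) = 2.563×10^6 mm³.
d = (2.563×10^6)^(1/3) = 136.8 mm.

d = 137 mm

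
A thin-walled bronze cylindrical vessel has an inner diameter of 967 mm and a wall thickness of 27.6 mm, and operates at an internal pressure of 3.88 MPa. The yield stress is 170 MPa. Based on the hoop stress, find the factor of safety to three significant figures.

σ_h = pD/(2t) = 3.88×967/(2×27.6) = 67.97 MPa.
n = 170/67.97 = 2.501.

n = 2.50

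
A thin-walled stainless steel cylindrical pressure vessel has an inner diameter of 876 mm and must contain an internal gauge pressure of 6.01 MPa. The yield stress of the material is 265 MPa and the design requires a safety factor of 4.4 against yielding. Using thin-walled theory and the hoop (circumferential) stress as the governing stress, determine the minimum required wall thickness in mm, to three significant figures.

t = 43.7 mm

σ_allow = 265/4.4 = 60.23 MPa.
Hoop stress σ_h = pD/(2t), so t = pD/(2σ_allow) = 6.01×876/(2×60.23) = 43.71 mm.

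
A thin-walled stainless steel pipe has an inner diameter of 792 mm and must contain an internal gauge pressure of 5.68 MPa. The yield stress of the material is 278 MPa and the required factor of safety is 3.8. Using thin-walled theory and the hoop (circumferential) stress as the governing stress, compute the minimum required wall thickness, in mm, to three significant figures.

σ_allow = 278/3.8 = 73.16 MPa.
Hoop stress σ_h = pD/(2t), so t = pD/(2σ_allow) = 5.68×792/(2×73.16) = 30.75 mm.

t = 30.7 mm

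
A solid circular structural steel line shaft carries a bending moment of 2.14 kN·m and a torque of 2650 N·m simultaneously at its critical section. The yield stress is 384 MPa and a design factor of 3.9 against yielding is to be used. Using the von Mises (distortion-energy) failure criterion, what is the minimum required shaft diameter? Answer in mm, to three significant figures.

σ_allow = σ_y/n = 384/3.9 = 98.46 MPa.
For a solid shaft σ_b = 32M/(πd³) and τ = 16T/(πd³), so the von Mises stress is σ' = (16/πd³)·√(4M²+3T²).
√(4M²+3T²) = √(4×(2.140×10^6)² + 3×(2.650×10^6)²) = 6.276×10^6 N·mm.
d³ = 16×6.276×10^6/(π×98.46) = 324600 mm³.
d = 68.73 mm.

d = 68.7 mm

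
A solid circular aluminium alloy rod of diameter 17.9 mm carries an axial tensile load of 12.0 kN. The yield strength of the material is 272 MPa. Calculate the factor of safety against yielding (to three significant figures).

n = 5.70

A = πd²/4 = 251.6 mm².
σ = F/A = 12000/251.6 = 47.69 MPa.
n = 272/47.69 = 5.704.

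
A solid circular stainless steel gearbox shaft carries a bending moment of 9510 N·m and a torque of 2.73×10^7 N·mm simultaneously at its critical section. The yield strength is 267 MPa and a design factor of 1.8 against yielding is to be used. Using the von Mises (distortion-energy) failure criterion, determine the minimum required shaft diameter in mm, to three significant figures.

d = 121 mm

σ_allow = σ_y/n = 267/1.8 = 148.3 MPa.
For a solid shaft σ_b = 32M/(πd³) and τ = 16T/(πd³), so the von Mises stress is σ' = (16/πd³)·√(4M²+3T²).
√(4M²+3T²) = √(4×(9.510×10^6)² + 3×(2.730×10^7)²) = 5.097×10^7 N·mm.
d³ = 16×5.097×10^7/(π×148.3) = 1.750×10^6 mm³.
d = 120.5 mm.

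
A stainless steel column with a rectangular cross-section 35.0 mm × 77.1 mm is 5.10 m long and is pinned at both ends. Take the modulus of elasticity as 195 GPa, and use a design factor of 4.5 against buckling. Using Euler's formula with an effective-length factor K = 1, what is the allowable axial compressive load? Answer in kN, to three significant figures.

P_allow = 4.53 kN

Buckling occurs about the weak axis: I_min = h·b³/12 = 77.1×35.0³/12 = 275500 mm⁴ (b = 35.0 mm is the smaller dimension).
Effective length L_e = KL = 1×5.10 m = 5100 mm.
Euler critical load P_cr = π²EI/L_e² = π²×195000×275500/5100² = 20380 N.
P_allow = P_cr/n = 20380/4.5 = 4530 N.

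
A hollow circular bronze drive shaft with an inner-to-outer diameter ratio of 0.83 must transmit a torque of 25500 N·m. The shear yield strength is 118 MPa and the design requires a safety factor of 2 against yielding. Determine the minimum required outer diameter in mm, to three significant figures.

d_o = 161 mm

τ_allow = 118/2 = 59.00 MPa.
For a hollow shaft τ = 16T/[πd_o³(1−k⁴)] with k = 0.83, so 1−k⁴ = 0.5254.
d_o³ = 16T/[π τ_allow (1−k⁴)] = 16×2.5500×10^7/(π×59.00×0.5254) = 4.189×10^6 mm³.
d_o = 161.2 mm.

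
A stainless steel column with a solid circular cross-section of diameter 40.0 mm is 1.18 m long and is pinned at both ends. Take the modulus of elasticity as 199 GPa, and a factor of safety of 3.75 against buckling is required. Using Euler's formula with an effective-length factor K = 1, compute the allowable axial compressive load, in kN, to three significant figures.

P_allow = 47.3 kN

I = πd⁴/64 = π×40.0⁴/64 = 125700 mm⁴.
Effective length L_e = KL = 1×1.18 m = 1180 mm.
Euler critical load P_cr = π²EI/L_e² = π²×199000×125700/1180² = 177300 N.
P_allow = P_cr/n = 177300/3.75 = 47270 N.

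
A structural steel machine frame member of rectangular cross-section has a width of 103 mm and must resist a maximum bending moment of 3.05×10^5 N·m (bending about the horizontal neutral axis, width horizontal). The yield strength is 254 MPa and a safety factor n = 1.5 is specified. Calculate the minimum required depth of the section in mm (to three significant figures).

σ_allow = 254/1.5 = 169.3 MPa.
For a rectangular section σ = 6M/(bh²), so h² = 6M/(b σ_allow) = 6×3.0500×10^8/(103×169.3) = 104900 mm².
h = 323.9 mm.

h = 324 mm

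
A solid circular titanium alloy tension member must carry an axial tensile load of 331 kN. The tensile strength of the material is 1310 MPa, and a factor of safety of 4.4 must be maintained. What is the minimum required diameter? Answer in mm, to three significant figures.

d = 37.6 mm

Allowable stress σ_allow = 1310/4.4 = 297.7 MPa.
Required area A = F/σ_allow = 331000/297.7 = 1112 mm².
A = πd²/4 → d = √(4A/π) = 37.62 mm.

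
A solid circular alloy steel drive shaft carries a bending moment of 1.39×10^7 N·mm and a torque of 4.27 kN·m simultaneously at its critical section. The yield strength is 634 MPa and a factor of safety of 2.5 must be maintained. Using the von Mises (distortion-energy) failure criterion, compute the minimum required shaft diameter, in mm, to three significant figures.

σ_allow = σ_y/n = 634/2.5 = 253.6 MPa.
For a solid shaft σ_b = 32M/(πd³) and τ = 16T/(πd³), so the von Mises stress is σ' = (16/πd³)·√(4M²+3T²).
√(4M²+3T²) = √(4×(1.390×10^7)² + 3×(4.270×10^6)²) = 2.877×10^7 N·mm.
d³ = 16×2.877×10^7/(π×253.6) = 577700 mm³.
d = 83.29 mm.

d = 83.3 mm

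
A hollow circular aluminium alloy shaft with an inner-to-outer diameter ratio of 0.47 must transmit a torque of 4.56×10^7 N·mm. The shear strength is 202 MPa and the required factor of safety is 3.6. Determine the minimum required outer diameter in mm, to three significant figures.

d_o = 163 mm

τ_allow = 202/3.6 = 56.11 MPa.
For a hollow shaft τ = 16T/[πd_o³(1−k⁴)] with k = 0.47, so 1−k⁴ = 0.9512.
d_o³ = 16T/[π τ_allow (1−k⁴)] = 16×4.5600×10^7/(π×56.11×0.9512) = 4.351×10^6 mm³.
d_o = 163.3 mm.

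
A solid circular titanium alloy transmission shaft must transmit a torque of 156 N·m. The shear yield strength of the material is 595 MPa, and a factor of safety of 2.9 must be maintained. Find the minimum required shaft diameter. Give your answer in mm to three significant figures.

Allowable shear stress τ_allow = 595/2.9 = 205.2 MPa.
For a solid shaft τ = 16T/(πd³), so d³ = 16T/(π τ_allow) = 16×156000/(π×205.2) = 3872 mm³.
d = (3872)^(1/3) = 15.70 mm.

d = 15.7 mm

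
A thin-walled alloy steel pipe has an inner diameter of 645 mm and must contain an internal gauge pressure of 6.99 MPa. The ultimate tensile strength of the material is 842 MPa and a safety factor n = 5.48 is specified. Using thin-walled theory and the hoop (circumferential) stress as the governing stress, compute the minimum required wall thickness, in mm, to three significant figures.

σ_allow = 842/5.48 = 153.6 MPa.
Hoop stress σ_h = pD/(2t), so t = pD/(2σ_allow) = 6.99×645/(2×153.6) = 14.67 mm.

t = 14.7 mm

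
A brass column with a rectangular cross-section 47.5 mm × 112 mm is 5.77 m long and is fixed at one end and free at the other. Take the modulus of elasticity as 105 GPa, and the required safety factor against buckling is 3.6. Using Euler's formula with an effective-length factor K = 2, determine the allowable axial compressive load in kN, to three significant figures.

P_allow = 2.16 kN

Buckling occurs about the weak axis: I_min = h·b³/12 = 112×47.5³/12 = 1.000×10^6 mm⁴ (b = 47.5 mm is the smaller dimension).
Effective length L_e = KL = 2×5.77 m = 11540 mm.
Euler critical load P_cr = π²EI/L_e² = π²×105000×1.000×10^6/11540² = 7784 N.
P_allow = P_cr/n = 7784/3.6 = 2162 N.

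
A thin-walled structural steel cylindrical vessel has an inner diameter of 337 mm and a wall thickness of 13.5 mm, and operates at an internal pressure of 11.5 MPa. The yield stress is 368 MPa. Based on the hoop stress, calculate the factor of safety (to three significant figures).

n = 2.56

σ_h = pD/(2t) = 11.5×337/(2×13.5) = 143.5 MPa.
n = 368/143.5 = 2.564.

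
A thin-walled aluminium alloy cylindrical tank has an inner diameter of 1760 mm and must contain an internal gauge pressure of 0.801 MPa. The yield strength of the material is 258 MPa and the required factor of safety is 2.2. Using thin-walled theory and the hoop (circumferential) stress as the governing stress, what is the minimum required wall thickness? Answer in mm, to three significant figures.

σ_allow = 258/2.2 = 117.3 MPa.
Hoop stress σ_h = pD/(2t), so t = pD/(2σ_allow) = 0.801×1760/(2×117.3) = 6.011 mm.

t = 6.01 mm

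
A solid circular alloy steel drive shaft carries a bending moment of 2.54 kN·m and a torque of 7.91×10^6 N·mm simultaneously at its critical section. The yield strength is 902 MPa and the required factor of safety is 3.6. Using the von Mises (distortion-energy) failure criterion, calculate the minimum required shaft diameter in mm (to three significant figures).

d = 66.7 mm

σ_allow = σ_y/n = 902/3.6 = 250.6 MPa.
For a solid shaft σ_b = 32M/(πd³) and τ = 16T/(πd³), so the von Mises stress is σ' = (16/πd³)·√(4M²+3T²).
√(4M²+3T²) = √(4×(2.540×10^6)² + 3×(7.910×10^6)²) = 1.461×10^7 N·mm.
d³ = 16×1.461×10^7/(π×250.6) = 297000 mm³.
d = 66.72 mm.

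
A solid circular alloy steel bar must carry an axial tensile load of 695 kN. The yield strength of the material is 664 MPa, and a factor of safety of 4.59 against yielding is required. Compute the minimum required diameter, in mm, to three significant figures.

Allowable stress σ_allow = 664/4.59 = 144.7 MPa.
Required area A = F/σ_allow = 695000/144.7 = 4804 mm².
A = πd²/4 → d = √(4A/π) = 78.21 mm.

d = 78.2 mm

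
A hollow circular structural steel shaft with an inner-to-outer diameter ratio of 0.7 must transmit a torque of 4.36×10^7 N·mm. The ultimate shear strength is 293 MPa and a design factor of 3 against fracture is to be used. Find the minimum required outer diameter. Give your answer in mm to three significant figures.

τ_allow = 293/3 = 97.67 MPa.
For a hollow shaft τ = 16T/[πd_o³(1−k⁴)] with k = 0.7, so 1−k⁴ = 0.7599.
d_o³ = 16T/[π τ_allow (1−k⁴)] = 16×4.3600×10^7/(π×97.67×0.7599) = 2.992×10^6 mm³.
d_o = 144.1 mm.

d_o = 144 mm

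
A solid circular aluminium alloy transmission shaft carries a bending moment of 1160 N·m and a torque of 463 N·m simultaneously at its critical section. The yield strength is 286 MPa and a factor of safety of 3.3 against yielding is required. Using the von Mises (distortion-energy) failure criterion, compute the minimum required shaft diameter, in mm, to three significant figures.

d = 52.4 mm

σ_allow = σ_y/n = 286/3.3 = 86.67 MPa.
For a solid shaft σ_b = 32M/(πd³) and τ = 16T/(πd³), so the von Mises stress is σ' = (16/πd³)·√(4M²+3T²).
√(4M²+3T²) = √(4×(1.160×10^6)² + 3×(463000)²) = 2.455×10^6 N·mm.
d³ = 16×2.455×10^6/(π×86.67) = 144200 mm³.
d = 52.45 mm.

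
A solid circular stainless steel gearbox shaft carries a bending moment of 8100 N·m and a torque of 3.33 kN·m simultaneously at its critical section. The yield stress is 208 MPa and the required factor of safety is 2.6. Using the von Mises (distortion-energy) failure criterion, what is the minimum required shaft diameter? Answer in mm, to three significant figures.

σ_allow = σ_y/n = 208/2.6 = 80.00 MPa.
For a solid shaft σ_b = 32M/(πd³) and τ = 16T/(πd³), so the von Mises stress is σ' = (16/πd³)·√(4M²+3T²).
√(4M²+3T²) = √(4×(8.100×10^6)² + 3×(3.330×10^6)²) = 1.720×10^7 N·mm.
d³ = 16×1.720×10^7/(π×80.00) = 1.095×10^6 mm³.
d = 103.1 mm.

d = 103 mm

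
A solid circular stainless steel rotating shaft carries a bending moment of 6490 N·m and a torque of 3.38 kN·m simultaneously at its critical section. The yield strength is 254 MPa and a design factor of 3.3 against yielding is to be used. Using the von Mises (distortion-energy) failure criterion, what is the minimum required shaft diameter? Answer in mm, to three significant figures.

σ_allow = σ_y/n = 254/3.3 = 76.97 MPa.
For a solid shaft σ_b = 32M/(πd³) and τ = 16T/(πd³), so the von Mises stress is σ' = (16/πd³)·√(4M²+3T²).
√(4M²+3T²) = √(4×(6.490×10^6)² + 3×(3.380×10^6)²) = 1.424×10^7 N·mm.
d³ = 16×1.424×10^7/(π×76.97) = 942200 mm³.
d = 98.03 mm.

d = 98.0 mm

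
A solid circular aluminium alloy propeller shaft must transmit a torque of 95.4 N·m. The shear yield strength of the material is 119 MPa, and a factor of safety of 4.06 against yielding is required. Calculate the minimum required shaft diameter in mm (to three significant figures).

Allowable shear stress τ_allow = 119/4.06 = 29.31 MPa.
For a solid shaft τ = 16T/(πd³), so d³ = 16T/(π τ_allow) = 16×95400/(π×29.31) = 16580 mm³.
d = (16580)^(1/3) = 25.50 mm.

d = 25.5 mm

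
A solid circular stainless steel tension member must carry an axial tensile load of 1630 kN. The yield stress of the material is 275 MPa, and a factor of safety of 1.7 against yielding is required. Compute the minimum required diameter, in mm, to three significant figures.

d = 113 mm

Allowable stress σ_allow = 275/1.7 = 161.8 MPa.
Required area A = F/σ_allow = 1630000/161.8 = 10080 mm².
A = πd²/4 → d = √(4A/π) = 113.3 mm.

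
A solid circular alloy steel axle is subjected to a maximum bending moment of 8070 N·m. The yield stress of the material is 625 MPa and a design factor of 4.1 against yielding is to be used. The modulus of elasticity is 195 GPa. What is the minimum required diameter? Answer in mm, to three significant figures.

d = 81.4 mm

σ_allow = 625/4.1 = 152.4 MPa.
For a solid circular section σ = 32M/(πd³), so d³ = 32M/(π σ_allow) = 32×8070000/(π×152.4) = 539200 mm³.
d = 81.39 mm.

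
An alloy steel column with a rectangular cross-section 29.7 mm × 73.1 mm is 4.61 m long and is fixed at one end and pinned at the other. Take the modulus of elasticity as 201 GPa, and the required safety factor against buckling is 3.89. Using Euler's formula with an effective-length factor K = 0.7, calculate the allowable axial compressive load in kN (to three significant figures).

Buckling occurs about the weak axis: I_min = h·b³/12 = 73.1×29.7³/12 = 159600 mm⁴ (b = 29.7 mm is the smaller dimension).
Effective length L_e = KL = 0.7×4.61 m = 3227 mm.
Euler critical load P_cr = π²EI/L_e² = π²×201000×159600/3227² = 30400 N.
P_allow = P_cr/n = 30400/3.89 = 7815 N.

P_allow = 7.82 kN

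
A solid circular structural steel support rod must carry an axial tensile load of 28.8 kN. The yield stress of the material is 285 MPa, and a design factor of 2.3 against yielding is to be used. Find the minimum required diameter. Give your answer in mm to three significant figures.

Allowable stress σ_allow = 285/2.3 = 123.9 MPa.
Required area A = F/σ_allow = 28800/123.9 = 232.4 mm².
A = πd²/4 → d = √(4A/π) = 17.20 mm.

d = 17.2 mm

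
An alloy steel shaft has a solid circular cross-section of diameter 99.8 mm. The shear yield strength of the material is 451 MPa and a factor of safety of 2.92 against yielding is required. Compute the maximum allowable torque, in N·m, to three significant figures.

τ_allow = 451/2.92 = 154.5 MPa.
For a solid shaft T_allow = τ_allow·πd³/16; πd³/16 = π×99.8³/16 = 195200 mm³.
T_allow = 154.5×195200 = 3.014×10^7 N·mm = 30140 N·m.

T_allow = 30100 N·m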